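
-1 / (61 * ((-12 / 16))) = 4 / 183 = 0.02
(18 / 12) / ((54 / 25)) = 25 / 36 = 0.69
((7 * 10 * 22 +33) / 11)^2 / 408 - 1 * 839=-321863 / 408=-788.88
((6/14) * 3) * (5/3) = 15/7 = 2.14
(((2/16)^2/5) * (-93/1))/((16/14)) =-0.25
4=4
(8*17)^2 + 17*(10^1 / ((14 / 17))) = 130917 / 7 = 18702.43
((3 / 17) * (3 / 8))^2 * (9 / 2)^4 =531441 / 295936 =1.80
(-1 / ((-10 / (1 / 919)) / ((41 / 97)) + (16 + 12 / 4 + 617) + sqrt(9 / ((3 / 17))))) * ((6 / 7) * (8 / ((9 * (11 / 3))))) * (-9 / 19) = -729864288 / 156507029053265-242064 * sqrt(51) / 1095549203372855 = -0.00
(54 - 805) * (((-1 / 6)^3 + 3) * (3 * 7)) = -3401279 / 72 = -47239.99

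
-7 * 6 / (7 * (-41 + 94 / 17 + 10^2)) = -102 / 1097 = -0.09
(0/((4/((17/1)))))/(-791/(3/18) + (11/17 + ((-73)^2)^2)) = 0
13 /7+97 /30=1069 /210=5.09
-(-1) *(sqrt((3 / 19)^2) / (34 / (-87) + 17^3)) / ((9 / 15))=435 / 8120543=0.00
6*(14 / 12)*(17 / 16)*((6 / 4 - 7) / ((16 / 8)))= -1309 / 64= -20.45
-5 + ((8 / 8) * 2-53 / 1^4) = -56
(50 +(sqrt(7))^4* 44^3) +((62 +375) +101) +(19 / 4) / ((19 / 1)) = 16698417 / 4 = 4174604.25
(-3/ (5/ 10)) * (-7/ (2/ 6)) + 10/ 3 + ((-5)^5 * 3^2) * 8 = -674612/ 3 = -224870.67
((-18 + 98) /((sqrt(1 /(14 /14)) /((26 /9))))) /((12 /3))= 520 /9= 57.78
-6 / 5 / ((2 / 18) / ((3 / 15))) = -54 / 25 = -2.16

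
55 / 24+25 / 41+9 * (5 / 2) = 24995 / 984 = 25.40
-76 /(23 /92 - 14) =304 /55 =5.53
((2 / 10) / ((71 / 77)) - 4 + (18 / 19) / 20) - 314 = -857251 / 2698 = -317.74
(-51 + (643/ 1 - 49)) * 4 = 2172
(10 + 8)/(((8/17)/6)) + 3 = 465/2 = 232.50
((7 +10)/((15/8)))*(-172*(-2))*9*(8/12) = 93568/5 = 18713.60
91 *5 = 455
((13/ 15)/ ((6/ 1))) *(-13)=-169/ 90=-1.88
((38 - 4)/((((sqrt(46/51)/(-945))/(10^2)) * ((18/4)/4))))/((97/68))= -97104000 * sqrt(2346)/2231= -2108150.22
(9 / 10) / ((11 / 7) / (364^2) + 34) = 1391208 / 52556765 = 0.03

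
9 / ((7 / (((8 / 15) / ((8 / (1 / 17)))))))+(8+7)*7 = 62478 / 595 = 105.01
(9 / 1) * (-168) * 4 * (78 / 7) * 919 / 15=-20644416 / 5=-4128883.20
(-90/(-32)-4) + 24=365/16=22.81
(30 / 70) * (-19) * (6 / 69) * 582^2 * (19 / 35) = -733676184 / 5635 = -130199.86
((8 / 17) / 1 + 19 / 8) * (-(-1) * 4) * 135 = 52245 / 34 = 1536.62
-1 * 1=-1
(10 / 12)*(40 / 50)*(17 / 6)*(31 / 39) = 527 / 351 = 1.50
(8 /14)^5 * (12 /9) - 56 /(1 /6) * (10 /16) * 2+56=-18349148 /50421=-363.92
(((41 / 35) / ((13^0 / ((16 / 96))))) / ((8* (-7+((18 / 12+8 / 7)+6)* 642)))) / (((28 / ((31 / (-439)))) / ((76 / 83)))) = -24149 / 2374619694720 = -0.00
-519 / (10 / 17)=-8823 / 10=-882.30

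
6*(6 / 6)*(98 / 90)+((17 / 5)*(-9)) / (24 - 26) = 131 / 6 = 21.83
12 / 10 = 6 / 5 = 1.20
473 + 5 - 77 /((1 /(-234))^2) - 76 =-4215810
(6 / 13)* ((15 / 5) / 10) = 9 / 65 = 0.14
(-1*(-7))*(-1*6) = -42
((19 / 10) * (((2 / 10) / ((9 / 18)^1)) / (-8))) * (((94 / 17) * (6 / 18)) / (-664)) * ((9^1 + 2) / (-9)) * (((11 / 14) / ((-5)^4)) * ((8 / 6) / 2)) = -108053 / 400018500000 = -0.00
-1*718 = -718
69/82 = 0.84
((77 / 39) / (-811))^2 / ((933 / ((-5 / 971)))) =-29645 / 906299616308463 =-0.00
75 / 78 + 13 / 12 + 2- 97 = -14501 / 156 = -92.96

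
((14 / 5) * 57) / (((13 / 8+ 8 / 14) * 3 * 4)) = 3724 / 615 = 6.06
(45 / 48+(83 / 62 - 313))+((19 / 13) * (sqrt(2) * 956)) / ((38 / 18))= -154119 / 496+8604 * sqrt(2) / 13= 625.27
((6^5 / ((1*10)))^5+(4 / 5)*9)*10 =1776893001870651336 / 625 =2843028802993042.14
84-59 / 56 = 4645 / 56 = 82.95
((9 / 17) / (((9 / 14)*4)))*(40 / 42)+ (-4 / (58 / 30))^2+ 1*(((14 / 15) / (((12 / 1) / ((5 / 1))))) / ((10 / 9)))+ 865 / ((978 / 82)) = 10815753331 / 139824660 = 77.35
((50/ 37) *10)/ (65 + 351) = 125/ 3848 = 0.03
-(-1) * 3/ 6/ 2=1/ 4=0.25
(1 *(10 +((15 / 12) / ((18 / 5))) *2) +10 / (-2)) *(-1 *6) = -205 / 6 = -34.17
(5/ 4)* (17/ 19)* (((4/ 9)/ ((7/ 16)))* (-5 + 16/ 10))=-4624/ 1197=-3.86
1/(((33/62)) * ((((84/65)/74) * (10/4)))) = 29822/693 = 43.03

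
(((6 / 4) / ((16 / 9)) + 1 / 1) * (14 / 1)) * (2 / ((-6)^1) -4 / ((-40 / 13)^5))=-10112767973 / 1228800000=-8.23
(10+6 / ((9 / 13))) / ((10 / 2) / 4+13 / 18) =672 / 71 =9.46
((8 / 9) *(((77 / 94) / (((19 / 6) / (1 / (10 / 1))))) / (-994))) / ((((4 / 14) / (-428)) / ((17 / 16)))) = 140063 / 3804180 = 0.04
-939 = -939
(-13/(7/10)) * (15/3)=-650/7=-92.86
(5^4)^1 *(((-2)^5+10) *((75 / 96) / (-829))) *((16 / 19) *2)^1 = 343750 / 15751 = 21.82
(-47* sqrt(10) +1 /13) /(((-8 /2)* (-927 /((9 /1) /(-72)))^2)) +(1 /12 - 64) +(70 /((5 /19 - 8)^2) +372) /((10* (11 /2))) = -3082316707068913 /53951011994880 +47* sqrt(10) /219988224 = -57.13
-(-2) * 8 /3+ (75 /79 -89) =-82.72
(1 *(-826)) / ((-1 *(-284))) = -413 / 142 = -2.91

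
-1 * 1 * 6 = -6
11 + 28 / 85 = 963 / 85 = 11.33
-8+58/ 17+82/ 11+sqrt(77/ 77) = 723/ 187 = 3.87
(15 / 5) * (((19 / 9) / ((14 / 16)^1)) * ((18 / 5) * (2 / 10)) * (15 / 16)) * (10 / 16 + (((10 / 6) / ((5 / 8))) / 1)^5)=5003821 / 7560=661.88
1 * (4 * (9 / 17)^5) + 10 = 14434766 / 1419857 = 10.17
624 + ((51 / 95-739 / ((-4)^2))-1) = 577.35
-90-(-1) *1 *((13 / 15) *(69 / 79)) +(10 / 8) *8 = -31301 / 395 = -79.24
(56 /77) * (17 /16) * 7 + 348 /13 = 9203 /286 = 32.18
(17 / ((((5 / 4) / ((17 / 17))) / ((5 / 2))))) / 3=34 / 3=11.33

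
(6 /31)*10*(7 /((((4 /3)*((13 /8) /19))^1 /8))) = 383040 /403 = 950.47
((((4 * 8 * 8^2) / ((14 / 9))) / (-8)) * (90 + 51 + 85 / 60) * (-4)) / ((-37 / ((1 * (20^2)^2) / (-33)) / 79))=2765025280000 / 2849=970524843.80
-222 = -222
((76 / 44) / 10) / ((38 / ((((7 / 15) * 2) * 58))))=203 / 825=0.25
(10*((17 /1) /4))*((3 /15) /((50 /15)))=51 /20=2.55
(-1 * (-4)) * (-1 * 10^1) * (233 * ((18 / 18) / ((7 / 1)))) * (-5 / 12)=11650 / 21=554.76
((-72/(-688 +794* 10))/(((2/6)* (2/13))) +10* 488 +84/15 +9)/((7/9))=399310146/63455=6292.81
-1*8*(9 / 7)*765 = -55080 / 7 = -7868.57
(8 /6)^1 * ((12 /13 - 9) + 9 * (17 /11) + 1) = 3908 /429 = 9.11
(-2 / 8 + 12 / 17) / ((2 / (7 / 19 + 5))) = 93 / 76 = 1.22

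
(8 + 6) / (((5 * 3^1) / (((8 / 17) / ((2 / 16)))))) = 896 / 255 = 3.51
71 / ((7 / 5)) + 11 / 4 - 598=-15247 / 28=-544.54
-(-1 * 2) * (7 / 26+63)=1645 / 13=126.54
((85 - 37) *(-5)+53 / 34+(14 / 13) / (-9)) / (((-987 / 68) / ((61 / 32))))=57888695 / 1847664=31.33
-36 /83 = -0.43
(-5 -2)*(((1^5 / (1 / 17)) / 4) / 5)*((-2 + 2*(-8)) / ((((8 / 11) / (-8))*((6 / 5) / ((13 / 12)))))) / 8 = -17017 / 128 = -132.95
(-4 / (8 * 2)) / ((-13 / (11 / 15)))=11 / 780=0.01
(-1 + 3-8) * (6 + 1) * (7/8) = -147/4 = -36.75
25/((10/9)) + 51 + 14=175/2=87.50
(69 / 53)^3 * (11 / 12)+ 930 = 555026973 / 595508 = 932.02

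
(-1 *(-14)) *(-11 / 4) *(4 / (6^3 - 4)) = -77 / 106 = -0.73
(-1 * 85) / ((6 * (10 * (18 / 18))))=-17 / 12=-1.42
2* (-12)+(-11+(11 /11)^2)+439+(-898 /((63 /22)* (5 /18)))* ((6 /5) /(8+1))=133601 /525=254.48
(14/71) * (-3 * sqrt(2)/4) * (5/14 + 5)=-225 * sqrt(2)/284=-1.12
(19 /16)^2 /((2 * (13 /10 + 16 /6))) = 5415 /30464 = 0.18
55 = 55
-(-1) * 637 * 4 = 2548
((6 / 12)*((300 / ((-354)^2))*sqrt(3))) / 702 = 25*sqrt(3) / 14661972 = 0.00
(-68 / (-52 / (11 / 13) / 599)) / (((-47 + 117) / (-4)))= -224026 / 5915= -37.87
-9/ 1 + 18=9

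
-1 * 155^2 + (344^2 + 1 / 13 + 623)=94934.08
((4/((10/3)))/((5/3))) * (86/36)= 43/25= 1.72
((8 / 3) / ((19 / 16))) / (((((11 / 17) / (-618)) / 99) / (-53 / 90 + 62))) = -13039531.12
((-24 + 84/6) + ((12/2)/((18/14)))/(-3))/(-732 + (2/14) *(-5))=728/46161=0.02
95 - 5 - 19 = 71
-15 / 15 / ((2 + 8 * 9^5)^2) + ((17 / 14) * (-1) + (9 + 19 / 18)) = 124297942818389 / 14058833747868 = 8.84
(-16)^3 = -4096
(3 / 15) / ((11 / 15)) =3 / 11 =0.27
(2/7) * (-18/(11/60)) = -28.05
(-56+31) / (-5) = 5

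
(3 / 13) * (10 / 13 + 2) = 108 / 169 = 0.64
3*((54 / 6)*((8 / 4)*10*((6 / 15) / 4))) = 54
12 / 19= 0.63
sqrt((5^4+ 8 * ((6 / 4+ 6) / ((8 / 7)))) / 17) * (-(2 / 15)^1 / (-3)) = sqrt(46070) / 765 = 0.28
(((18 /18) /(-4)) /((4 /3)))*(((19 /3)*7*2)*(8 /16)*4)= -133 /4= -33.25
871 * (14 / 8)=1524.25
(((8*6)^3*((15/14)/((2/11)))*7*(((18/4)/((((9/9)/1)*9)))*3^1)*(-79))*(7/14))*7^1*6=-11352337920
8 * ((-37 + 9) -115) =-1144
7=7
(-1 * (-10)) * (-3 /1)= -30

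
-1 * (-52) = 52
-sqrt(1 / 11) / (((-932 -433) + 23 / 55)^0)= -sqrt(11) / 11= -0.30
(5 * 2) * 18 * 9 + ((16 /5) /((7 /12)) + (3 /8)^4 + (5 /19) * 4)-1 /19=233175827 /143360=1626.51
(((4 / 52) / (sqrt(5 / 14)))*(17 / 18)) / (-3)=-0.04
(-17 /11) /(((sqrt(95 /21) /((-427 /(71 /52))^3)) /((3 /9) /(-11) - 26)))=-159858502816131392 * sqrt(1995) /12342560835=-578498070.44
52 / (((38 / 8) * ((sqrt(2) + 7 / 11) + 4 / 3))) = 446160 / 38893 - 226512 * sqrt(2) / 38893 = 3.24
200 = 200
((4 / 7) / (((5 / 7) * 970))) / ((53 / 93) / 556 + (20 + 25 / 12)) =17236 / 461533275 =0.00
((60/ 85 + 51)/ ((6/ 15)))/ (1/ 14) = 30765/ 17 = 1809.71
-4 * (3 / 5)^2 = -36 / 25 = -1.44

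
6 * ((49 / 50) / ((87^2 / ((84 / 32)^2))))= 7203 / 1345600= 0.01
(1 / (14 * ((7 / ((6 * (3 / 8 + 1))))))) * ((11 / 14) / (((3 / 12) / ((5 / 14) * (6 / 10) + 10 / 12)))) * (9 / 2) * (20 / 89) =59895 / 213689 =0.28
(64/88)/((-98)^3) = -1/1294139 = -0.00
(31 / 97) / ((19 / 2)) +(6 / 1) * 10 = 110642 / 1843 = 60.03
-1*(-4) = 4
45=45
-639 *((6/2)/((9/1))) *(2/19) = -426/19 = -22.42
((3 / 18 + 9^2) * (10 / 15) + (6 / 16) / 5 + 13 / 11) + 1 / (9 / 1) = 219697 / 3960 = 55.48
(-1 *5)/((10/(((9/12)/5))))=-3/40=-0.08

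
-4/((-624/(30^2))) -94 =-1147/13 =-88.23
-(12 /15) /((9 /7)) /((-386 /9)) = 14 /965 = 0.01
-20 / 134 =-10 / 67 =-0.15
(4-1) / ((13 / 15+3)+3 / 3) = 0.62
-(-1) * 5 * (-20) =-100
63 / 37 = 1.70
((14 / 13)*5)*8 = 560 / 13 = 43.08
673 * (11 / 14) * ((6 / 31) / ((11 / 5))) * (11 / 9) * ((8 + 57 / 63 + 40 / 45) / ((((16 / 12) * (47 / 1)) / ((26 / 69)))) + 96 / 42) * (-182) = -153669142055 / 6333579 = -24262.61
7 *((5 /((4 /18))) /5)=31.50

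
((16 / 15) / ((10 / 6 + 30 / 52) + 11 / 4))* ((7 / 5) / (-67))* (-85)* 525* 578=115126.46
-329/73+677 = 49092/73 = 672.49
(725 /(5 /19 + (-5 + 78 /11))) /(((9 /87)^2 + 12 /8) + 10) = 6706975 /250674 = 26.76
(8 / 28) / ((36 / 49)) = 0.39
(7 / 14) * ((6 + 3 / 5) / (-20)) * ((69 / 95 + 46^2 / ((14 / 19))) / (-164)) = 63035709 / 21812000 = 2.89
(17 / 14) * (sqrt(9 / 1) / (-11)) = -51 / 154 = -0.33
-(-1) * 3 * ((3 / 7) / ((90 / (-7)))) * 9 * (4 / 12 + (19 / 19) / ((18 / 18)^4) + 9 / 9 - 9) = 6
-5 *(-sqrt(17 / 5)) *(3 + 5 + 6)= 14 *sqrt(85)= 129.07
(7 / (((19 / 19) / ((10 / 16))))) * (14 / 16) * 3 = 735 / 64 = 11.48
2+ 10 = 12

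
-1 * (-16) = 16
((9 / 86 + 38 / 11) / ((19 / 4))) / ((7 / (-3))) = -2886 / 8987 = -0.32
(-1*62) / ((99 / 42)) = -868 / 33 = -26.30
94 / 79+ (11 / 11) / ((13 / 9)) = 1933 / 1027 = 1.88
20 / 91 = 0.22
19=19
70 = 70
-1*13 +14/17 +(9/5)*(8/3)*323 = 130749/85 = 1538.22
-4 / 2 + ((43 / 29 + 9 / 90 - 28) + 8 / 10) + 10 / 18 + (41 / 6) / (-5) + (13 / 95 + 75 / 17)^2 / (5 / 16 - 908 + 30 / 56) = -218645735324663 / 7684949778525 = -28.45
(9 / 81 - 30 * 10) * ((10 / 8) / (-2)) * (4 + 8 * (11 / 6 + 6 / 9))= 13495 / 3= 4498.33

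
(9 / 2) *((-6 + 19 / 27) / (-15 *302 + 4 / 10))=715 / 135888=0.01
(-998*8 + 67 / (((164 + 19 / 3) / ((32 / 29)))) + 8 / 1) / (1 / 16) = -1891038592 / 14819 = -127609.06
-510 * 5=-2550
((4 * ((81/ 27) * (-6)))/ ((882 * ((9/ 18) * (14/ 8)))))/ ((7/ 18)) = -576/ 2401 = -0.24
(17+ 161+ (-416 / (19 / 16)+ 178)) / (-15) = -36 / 95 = -0.38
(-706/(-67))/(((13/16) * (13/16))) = 180736/11323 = 15.96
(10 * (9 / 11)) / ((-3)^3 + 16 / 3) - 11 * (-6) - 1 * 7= 8383 / 143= 58.62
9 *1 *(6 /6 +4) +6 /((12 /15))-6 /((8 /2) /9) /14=1443 /28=51.54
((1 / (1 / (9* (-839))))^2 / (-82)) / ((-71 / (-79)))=-4504390479 / 5822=-773684.38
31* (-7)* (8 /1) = -1736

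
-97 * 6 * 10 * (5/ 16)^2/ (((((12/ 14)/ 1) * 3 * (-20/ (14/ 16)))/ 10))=594125/ 6144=96.70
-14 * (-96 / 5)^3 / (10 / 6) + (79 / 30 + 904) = 226353347 / 3750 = 60360.89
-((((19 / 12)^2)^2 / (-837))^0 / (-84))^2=-1 / 7056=-0.00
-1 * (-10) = 10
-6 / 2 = -3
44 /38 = 22 /19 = 1.16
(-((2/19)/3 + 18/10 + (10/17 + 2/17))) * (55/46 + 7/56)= -3.36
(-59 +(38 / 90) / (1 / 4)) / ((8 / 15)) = -2579 / 24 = -107.46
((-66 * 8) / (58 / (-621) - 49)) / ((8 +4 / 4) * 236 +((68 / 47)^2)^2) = 399997210932 / 79158152700085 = 0.01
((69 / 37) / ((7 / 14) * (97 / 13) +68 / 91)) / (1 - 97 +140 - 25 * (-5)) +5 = 1961041 / 392015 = 5.00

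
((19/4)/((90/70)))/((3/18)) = 133/6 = 22.17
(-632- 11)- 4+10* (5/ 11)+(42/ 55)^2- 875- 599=-6400511/ 3025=-2115.87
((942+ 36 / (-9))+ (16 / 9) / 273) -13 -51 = 2147434 / 2457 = 874.01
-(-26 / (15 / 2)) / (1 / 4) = 208 / 15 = 13.87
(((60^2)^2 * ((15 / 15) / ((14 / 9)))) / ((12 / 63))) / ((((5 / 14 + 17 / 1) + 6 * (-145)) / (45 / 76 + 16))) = -851163.74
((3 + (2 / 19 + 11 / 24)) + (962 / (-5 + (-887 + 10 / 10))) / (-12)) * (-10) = -7422155 / 203148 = -36.54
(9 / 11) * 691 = 6219 / 11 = 565.36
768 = 768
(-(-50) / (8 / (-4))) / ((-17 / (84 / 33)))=700 / 187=3.74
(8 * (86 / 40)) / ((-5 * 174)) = -43 / 2175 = -0.02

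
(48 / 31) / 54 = 0.03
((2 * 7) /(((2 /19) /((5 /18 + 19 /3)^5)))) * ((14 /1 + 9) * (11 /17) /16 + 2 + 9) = 605832026063495 /30233088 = 20038708.12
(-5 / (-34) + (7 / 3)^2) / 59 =0.09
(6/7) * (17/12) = 17/14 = 1.21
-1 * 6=-6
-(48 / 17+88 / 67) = -4.14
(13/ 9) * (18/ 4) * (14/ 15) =6.07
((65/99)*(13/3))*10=8450/297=28.45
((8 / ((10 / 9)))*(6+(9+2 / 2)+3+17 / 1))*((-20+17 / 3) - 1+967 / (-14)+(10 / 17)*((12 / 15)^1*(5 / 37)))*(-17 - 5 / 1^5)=2117610000 / 4403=480947.08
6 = 6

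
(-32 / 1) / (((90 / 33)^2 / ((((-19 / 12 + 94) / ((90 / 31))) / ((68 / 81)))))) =-163.13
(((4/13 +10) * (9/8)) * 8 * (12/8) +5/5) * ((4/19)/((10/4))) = 14576/1235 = 11.80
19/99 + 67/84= 2743/2772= 0.99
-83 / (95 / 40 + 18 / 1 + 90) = -664 / 883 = -0.75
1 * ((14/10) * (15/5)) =21/5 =4.20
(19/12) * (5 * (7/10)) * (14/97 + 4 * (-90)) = -2321249/1164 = -1994.20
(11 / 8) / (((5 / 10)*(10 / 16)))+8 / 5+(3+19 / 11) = 118 / 11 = 10.73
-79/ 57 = -1.39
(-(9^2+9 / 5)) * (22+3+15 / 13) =-28152 / 13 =-2165.54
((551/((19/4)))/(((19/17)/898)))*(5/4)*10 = 22135700/19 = 1165036.84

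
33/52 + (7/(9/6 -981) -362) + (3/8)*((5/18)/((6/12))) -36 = -26972215/67912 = -397.16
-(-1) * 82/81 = 82/81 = 1.01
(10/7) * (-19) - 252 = -1954/7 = -279.14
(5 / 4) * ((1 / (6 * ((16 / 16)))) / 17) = 5 / 408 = 0.01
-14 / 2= -7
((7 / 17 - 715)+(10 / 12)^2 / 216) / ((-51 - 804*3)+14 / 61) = 5762207803 / 19859071968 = 0.29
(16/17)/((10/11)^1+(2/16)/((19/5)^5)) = 1.04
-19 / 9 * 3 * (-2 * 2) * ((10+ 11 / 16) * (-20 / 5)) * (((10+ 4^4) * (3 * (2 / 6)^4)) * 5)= -480130 / 9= -53347.78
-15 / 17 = -0.88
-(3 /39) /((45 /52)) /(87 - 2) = -4 /3825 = -0.00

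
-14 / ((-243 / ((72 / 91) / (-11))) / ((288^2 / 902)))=-24576 / 64493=-0.38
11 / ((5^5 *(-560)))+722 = 1263499989 / 1750000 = 722.00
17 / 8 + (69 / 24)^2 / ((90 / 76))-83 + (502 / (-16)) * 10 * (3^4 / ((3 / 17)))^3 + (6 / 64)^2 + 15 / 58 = -40544529076751807 / 1336320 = -30340434234.88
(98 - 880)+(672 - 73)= -183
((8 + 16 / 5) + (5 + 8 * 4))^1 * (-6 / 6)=-241 / 5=-48.20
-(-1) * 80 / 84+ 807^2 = 651249.95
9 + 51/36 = 125/12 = 10.42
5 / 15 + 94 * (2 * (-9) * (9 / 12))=-1268.67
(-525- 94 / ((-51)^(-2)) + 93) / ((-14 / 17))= 2081871 / 7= 297410.14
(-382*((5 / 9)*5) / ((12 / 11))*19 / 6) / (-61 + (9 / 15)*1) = 4989875 / 97848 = 51.00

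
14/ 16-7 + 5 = -9/ 8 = -1.12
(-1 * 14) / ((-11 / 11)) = 14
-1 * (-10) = 10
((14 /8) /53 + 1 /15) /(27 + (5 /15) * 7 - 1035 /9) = -317 /272420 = -0.00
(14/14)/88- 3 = -263/88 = -2.99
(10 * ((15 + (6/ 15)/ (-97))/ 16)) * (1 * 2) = 7273/ 388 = 18.74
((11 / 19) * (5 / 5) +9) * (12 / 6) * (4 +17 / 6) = 7462 / 57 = 130.91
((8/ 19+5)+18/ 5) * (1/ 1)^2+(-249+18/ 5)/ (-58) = 73019/ 5510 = 13.25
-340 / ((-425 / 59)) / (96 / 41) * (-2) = -2419 / 60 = -40.32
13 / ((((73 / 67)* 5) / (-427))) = -371917 / 365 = -1018.95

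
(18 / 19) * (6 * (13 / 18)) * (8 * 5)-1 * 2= 3082 / 19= 162.21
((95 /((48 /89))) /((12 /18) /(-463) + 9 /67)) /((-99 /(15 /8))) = -1311412775 /52238208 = -25.10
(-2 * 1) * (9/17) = -18/17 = -1.06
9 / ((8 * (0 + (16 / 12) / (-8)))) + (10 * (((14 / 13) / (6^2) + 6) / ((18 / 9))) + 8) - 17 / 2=10717 / 468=22.90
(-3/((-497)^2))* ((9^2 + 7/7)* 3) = -738/247009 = -0.00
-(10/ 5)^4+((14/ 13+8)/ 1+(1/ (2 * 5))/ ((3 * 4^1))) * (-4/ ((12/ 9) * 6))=-64093/ 3120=-20.54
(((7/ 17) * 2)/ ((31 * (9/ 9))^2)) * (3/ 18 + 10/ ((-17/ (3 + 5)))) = -3241/ 833187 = -0.00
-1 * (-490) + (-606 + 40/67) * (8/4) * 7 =-535038/67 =-7985.64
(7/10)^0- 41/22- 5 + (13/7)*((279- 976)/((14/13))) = -651022/539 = -1207.83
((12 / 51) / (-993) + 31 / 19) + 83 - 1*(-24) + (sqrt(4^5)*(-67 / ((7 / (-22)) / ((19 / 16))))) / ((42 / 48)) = 145429136036 / 15716211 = 9253.45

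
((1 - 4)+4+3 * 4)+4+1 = 18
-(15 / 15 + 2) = -3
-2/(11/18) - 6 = -102/11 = -9.27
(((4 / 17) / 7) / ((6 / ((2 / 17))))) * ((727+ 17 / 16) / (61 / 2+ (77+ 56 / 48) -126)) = -11649 / 420784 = -0.03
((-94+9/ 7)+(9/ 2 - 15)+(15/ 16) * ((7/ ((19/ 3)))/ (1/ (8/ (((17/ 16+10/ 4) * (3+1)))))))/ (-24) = 518705/ 121296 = 4.28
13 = 13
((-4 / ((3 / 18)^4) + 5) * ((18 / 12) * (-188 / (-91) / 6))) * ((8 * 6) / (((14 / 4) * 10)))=-3668.39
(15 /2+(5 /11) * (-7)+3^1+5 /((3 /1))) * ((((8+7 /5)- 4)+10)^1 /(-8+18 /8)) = -8302 /345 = -24.06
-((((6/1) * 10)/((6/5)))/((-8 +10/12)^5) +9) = -1322687187/147008443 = -9.00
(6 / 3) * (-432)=-864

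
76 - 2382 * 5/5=-2306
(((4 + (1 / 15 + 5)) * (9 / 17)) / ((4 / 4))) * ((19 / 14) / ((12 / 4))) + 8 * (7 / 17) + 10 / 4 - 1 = 8289 / 1190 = 6.97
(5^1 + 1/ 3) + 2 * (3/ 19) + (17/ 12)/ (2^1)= 2899/ 456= 6.36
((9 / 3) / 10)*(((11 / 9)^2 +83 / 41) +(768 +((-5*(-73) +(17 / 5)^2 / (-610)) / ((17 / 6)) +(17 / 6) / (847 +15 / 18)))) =985814406374333 / 3649792145625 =270.10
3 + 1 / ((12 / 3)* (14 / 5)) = 173 / 56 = 3.09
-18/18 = -1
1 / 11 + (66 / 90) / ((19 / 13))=0.59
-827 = -827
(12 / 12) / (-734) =-1 / 734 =-0.00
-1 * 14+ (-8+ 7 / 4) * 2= -53 / 2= -26.50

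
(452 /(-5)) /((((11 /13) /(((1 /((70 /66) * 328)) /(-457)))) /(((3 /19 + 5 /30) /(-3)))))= -54353 /747606300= -0.00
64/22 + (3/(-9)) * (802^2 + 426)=-7079834/33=-214540.42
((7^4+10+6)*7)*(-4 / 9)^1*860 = -58201360 / 9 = -6466817.78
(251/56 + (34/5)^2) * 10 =71011/140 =507.22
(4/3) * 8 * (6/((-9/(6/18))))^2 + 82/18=1235/243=5.08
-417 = -417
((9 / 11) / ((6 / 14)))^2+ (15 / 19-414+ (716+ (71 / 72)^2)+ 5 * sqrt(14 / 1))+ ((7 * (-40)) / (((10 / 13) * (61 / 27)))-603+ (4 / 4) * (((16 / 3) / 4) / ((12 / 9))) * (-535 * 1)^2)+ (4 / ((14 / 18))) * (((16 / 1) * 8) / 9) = 5 * sqrt(14)+ 1454645011869529 / 5088992832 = 285860.14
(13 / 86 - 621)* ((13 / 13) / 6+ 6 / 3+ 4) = -1975541 / 516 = -3828.57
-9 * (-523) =4707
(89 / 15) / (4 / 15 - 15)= -89 / 221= -0.40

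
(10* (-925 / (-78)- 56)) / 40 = -3443 / 312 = -11.04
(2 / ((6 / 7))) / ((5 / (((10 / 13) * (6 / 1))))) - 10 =-102 / 13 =-7.85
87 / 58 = 3 / 2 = 1.50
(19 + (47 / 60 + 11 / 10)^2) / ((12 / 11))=892859 / 43200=20.67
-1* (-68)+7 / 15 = 1027 / 15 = 68.47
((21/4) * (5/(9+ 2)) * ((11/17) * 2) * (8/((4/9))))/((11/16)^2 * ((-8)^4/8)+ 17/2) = 630/2839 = 0.22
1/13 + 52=677/13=52.08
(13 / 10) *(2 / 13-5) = -63 / 10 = -6.30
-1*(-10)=10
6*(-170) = -1020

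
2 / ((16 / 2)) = 1 / 4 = 0.25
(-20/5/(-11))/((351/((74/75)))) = 296/289575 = 0.00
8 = 8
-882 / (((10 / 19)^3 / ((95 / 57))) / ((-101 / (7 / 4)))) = 14547939 / 25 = 581917.56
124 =124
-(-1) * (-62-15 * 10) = -212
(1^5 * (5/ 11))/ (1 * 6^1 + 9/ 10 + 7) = 50/ 1529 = 0.03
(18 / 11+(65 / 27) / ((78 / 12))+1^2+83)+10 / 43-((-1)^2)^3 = 1088591 / 12771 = 85.24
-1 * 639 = -639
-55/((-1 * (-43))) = -55/43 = -1.28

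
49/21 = 7/3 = 2.33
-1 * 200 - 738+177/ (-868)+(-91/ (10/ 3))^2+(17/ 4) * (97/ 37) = -145944759/ 802900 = -181.77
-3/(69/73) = -73/23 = -3.17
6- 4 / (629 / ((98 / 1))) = 3382 / 629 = 5.38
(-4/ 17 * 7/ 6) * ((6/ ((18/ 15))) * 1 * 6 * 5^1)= -700/ 17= -41.18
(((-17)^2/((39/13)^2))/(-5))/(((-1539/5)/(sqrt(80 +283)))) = 3179 * sqrt(3)/13851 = 0.40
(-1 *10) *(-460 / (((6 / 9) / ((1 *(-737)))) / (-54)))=274606200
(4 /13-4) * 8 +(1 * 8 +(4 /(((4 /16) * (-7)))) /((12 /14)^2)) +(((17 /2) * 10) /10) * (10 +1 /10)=143209 /2340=61.20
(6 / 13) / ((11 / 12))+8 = 1216 / 143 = 8.50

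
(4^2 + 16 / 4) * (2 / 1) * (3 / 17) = 120 / 17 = 7.06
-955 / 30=-191 / 6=-31.83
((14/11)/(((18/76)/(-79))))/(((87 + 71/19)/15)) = -998165/14223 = -70.18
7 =7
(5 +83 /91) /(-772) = -269 /35126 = -0.01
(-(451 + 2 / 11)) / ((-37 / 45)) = 223335 / 407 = 548.73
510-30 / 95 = 9684 / 19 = 509.68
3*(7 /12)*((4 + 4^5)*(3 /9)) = 1799 /3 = 599.67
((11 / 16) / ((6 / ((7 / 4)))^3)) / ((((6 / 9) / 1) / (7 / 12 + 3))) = 162239 / 1769472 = 0.09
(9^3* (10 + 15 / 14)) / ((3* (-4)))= -37665 / 56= -672.59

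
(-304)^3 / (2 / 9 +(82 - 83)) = 252850176 / 7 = 36121453.71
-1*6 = -6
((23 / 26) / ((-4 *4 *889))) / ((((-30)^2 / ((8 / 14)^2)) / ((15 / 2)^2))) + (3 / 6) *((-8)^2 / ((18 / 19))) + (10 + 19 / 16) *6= 16456474373 / 163092384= 100.90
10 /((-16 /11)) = -55 /8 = -6.88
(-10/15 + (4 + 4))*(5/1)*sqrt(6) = 110*sqrt(6)/3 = 89.81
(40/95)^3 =512/6859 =0.07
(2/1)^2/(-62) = -2/31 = -0.06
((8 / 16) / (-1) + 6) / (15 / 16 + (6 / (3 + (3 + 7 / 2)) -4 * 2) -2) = -152 / 233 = -0.65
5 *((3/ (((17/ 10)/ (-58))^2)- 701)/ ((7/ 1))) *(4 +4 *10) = 177454420/ 2023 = 87718.45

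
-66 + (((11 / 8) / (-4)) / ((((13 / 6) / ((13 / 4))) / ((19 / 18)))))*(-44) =-4037 / 96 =-42.05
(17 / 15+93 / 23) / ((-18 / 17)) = -15181 / 3105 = -4.89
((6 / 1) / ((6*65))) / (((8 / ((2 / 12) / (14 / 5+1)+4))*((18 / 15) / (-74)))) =-17057 / 35568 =-0.48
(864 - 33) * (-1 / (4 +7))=-831 / 11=-75.55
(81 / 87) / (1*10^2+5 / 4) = 4 / 435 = 0.01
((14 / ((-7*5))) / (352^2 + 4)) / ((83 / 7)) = -7 / 25710910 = -0.00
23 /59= 0.39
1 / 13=0.08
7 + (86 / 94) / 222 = 73081 / 10434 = 7.00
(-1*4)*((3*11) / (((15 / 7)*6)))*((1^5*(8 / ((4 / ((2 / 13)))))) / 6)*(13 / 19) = -308 / 855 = -0.36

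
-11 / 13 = -0.85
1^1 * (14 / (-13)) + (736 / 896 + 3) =999 / 364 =2.74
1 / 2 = 0.50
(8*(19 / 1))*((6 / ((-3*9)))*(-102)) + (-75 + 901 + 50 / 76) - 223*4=3379.99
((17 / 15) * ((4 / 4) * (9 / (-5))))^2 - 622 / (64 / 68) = -3283567 / 5000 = -656.71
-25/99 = -0.25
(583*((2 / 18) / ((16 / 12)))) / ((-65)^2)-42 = -2128817 / 50700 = -41.99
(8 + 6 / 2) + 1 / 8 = 89 / 8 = 11.12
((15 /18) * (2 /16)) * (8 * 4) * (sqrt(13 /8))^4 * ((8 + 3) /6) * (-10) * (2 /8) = -46475 /1152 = -40.34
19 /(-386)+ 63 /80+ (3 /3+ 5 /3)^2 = 1090751 /138960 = 7.85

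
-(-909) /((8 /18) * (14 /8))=8181 /7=1168.71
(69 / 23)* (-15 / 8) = -45 / 8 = -5.62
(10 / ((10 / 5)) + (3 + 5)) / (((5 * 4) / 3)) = 39 / 20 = 1.95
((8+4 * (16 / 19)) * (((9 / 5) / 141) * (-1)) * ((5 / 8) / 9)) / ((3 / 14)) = -42 / 893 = -0.05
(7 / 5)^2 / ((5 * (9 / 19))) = 931 / 1125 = 0.83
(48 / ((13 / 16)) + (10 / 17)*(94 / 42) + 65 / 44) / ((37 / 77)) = 12634249 / 98124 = 128.76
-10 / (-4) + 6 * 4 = 53 / 2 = 26.50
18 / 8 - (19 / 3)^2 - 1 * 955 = -35743 / 36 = -992.86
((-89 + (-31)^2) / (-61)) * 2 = -1744 / 61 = -28.59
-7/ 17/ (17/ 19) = -133/ 289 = -0.46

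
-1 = -1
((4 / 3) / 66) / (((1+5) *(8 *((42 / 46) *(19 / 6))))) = 23 / 158004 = 0.00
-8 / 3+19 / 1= 49 / 3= 16.33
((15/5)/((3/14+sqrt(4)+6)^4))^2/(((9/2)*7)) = 421654016/30590228625390625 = 0.00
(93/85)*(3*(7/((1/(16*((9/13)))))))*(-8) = -2249856/1105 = -2036.07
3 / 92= 0.03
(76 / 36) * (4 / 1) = 76 / 9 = 8.44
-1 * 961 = -961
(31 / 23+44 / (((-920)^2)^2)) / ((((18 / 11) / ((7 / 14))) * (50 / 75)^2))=2655326080121 / 2865571840000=0.93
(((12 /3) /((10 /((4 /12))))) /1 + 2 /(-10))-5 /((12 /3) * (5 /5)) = -79 /60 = -1.32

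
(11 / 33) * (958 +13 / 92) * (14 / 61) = 205681 / 2806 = 73.30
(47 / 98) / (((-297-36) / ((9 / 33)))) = -47 / 119658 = -0.00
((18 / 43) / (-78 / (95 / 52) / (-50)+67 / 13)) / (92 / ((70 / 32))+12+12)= 9725625 / 9220287212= 0.00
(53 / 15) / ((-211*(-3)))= 53 / 9495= 0.01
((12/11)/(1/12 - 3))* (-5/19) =144/1463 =0.10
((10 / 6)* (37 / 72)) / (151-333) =-185 / 39312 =-0.00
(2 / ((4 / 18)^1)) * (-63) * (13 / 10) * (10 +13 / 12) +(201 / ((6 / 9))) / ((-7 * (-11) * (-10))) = -25163343 / 3080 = -8169.92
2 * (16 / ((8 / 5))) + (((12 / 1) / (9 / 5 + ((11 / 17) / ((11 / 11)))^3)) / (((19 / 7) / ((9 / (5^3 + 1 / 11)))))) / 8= 20.02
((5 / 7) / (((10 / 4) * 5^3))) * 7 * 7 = 14 / 125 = 0.11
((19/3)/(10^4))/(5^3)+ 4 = 4.00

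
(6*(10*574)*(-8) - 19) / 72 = -275539 / 72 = -3826.93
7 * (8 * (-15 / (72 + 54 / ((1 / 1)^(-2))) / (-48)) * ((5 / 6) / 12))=25 / 2592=0.01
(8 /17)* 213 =1704 /17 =100.24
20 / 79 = 0.25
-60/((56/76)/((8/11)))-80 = -10720/77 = -139.22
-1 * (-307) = 307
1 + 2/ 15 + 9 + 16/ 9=536/ 45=11.91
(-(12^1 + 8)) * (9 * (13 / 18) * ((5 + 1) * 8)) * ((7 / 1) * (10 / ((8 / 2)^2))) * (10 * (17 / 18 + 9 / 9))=-1592500 / 3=-530833.33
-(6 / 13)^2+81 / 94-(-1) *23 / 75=1138253 / 1191450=0.96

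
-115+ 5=-110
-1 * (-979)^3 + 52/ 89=83509922823/ 89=938313739.58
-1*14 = -14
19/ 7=2.71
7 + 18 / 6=10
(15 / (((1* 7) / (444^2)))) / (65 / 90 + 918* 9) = 53226720 / 1041103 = 51.13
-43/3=-14.33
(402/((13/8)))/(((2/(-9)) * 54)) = -268/13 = -20.62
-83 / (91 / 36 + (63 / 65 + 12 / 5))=-194220 / 13799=-14.07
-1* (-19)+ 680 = 699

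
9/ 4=2.25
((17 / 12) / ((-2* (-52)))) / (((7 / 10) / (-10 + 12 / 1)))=85 / 2184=0.04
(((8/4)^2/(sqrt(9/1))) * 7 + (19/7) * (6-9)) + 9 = 214/21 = 10.19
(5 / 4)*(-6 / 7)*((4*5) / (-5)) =30 / 7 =4.29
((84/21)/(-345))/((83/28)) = -112/28635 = -0.00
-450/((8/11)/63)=-155925/4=-38981.25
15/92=0.16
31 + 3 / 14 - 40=-123 / 14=-8.79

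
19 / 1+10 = 29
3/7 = 0.43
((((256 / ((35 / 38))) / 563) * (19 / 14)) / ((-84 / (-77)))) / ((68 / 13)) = 825968 / 7034685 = 0.12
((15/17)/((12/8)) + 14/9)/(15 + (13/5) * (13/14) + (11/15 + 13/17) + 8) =22960/288231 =0.08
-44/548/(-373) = 11/51101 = 0.00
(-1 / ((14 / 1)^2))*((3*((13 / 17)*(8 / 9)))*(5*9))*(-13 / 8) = 2535 / 3332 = 0.76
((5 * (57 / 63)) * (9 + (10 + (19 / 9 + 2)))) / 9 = 19760 / 1701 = 11.62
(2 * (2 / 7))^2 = 16 / 49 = 0.33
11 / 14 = 0.79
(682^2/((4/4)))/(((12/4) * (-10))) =-232562/15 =-15504.13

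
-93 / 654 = -31 / 218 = -0.14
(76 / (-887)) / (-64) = 19 / 14192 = 0.00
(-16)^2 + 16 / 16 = 257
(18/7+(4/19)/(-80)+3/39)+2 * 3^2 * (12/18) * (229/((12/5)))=39685589/34580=1147.65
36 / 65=0.55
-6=-6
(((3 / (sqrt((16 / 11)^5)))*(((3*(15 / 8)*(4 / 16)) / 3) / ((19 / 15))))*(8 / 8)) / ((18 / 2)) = 9075*sqrt(11) / 622592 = 0.05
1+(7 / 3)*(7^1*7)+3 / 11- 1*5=3650 / 33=110.61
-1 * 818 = -818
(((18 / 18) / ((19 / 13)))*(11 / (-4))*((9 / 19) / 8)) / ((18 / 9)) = -1287 / 23104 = -0.06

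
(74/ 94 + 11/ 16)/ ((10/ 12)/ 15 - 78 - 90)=-9981/ 1136648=-0.01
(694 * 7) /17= 4858 /17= 285.76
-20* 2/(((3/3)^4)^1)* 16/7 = -640/7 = -91.43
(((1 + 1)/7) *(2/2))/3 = 2/21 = 0.10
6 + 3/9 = 19/3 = 6.33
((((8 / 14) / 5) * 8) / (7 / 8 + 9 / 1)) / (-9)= -256 / 24885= -0.01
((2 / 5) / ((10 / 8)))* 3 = 24 / 25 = 0.96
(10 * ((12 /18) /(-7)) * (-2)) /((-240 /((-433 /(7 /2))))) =433 /441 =0.98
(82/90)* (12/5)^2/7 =656/875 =0.75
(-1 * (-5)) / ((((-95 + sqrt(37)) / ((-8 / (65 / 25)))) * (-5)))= -950 / 29211 - 10 * sqrt(37) / 29211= -0.03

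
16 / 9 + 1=25 / 9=2.78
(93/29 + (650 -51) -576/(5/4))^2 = 19995.91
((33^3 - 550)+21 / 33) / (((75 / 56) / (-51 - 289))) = -1482317312 / 165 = -8983741.28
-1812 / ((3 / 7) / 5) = -21140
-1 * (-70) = 70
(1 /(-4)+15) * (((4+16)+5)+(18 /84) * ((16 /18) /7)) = 217061 /588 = 369.15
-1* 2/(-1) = 2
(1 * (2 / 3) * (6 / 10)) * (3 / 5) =6 / 25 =0.24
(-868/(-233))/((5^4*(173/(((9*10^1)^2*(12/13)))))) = 3374784/13100425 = 0.26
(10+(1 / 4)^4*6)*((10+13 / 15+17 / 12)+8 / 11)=11017121 / 84480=130.41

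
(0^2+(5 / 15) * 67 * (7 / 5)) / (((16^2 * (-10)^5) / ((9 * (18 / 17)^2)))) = -113967 / 9248000000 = -0.00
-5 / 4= -1.25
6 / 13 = 0.46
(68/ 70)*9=306/ 35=8.74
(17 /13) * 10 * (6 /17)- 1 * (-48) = 684 /13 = 52.62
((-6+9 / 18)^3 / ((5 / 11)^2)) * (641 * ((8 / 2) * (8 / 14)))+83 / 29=-5987539553 / 5075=-1179810.75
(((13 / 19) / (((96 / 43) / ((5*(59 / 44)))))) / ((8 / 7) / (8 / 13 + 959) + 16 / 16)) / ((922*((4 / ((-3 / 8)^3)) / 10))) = -216004936875 / 736073851076608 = -0.00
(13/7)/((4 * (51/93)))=403/476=0.85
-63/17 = -3.71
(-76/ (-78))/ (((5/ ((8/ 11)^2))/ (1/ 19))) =128/ 23595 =0.01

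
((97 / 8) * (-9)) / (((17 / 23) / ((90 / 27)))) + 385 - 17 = -8441 / 68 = -124.13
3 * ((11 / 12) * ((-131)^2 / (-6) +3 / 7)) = -1321199 / 168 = -7864.28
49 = 49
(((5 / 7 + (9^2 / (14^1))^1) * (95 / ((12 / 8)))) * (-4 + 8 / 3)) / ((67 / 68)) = -335920 / 603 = -557.08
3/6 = 1/2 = 0.50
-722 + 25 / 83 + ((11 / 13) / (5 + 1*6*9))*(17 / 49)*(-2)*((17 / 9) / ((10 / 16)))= -101310889447 / 140372505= -721.73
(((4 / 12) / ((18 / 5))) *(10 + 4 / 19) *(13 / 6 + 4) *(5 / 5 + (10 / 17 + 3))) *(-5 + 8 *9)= 15630095 / 8721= 1792.24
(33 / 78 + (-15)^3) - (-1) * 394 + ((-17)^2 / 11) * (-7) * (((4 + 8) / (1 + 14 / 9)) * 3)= -36647987 / 6578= -5571.30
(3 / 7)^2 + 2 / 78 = 400 / 1911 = 0.21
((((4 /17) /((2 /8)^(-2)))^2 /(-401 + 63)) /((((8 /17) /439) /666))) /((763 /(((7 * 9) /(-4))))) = 1315683 /160336384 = 0.01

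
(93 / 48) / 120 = 31 / 1920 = 0.02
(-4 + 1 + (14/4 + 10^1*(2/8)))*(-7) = -21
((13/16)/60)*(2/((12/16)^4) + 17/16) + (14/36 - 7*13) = -112610323/1244160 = -90.51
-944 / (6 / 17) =-8024 / 3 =-2674.67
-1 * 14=-14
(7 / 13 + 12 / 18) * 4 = 188 / 39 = 4.82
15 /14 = 1.07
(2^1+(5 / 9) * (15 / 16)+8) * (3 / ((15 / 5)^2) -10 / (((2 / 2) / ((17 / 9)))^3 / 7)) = -173551835 / 34992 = -4959.76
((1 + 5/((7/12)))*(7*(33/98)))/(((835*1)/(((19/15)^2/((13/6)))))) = 266057/13297375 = 0.02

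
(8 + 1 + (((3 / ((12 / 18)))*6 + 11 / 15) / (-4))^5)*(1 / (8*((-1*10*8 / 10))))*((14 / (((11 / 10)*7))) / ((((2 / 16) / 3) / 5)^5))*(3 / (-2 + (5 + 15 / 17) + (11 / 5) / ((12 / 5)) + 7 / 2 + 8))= 15240669440385024 / 7315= 2083481810032.13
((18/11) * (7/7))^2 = 324/121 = 2.68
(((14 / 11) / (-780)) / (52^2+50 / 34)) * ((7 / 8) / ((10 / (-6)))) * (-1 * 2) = -833 / 1315399800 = -0.00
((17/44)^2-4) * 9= -67095/1936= -34.66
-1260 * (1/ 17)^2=-1260/ 289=-4.36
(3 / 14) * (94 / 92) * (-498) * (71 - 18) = -1860777 / 322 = -5778.81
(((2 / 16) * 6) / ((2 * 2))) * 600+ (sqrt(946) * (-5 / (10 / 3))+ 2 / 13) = 2929 / 26 - 3 * sqrt(946) / 2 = 66.52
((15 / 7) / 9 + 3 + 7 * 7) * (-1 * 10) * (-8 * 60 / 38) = 877600 / 133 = 6598.50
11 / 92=0.12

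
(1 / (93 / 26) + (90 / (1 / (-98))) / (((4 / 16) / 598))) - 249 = -1962085051 / 93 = -21097688.72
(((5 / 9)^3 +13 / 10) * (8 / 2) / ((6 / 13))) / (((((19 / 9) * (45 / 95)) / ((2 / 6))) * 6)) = 139451 / 196830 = 0.71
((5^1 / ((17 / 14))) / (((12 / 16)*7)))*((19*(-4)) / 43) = -3040 / 2193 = -1.39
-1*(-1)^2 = -1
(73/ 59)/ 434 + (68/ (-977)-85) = -2128120157/ 25017062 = -85.07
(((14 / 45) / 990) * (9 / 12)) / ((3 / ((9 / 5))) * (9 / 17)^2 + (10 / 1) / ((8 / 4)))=2023 / 46926000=0.00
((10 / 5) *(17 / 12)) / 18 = 17 / 108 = 0.16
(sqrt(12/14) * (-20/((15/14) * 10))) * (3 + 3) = -8 * sqrt(42)/5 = -10.37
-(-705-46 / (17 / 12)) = 12537 / 17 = 737.47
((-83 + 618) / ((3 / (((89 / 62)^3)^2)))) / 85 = 53176998132827 / 2896812014784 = 18.36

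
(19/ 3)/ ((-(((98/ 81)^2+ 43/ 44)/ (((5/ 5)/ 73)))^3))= -152370358358784192/ 136138056392381674860683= -0.00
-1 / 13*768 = -768 / 13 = -59.08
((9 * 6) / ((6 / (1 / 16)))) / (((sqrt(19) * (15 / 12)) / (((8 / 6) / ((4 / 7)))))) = 21 * sqrt(19) / 380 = 0.24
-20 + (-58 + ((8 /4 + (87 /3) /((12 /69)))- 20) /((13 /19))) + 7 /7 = 140.40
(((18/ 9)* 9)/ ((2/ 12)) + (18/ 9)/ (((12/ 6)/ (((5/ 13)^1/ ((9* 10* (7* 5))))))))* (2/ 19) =884521/ 77805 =11.37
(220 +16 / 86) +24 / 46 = 218280 / 989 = 220.71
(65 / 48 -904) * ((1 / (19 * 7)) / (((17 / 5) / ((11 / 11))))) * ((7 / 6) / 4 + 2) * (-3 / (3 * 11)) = 0.42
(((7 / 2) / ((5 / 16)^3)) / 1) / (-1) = -14336 / 125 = -114.69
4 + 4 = 8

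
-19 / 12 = -1.58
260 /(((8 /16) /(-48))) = -24960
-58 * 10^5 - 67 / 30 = -174000067 / 30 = -5800002.23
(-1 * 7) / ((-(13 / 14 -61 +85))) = 0.28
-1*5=-5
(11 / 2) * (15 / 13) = 165 / 26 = 6.35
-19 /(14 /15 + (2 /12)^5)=-738720 /36293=-20.35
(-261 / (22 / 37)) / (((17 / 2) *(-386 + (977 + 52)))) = -0.08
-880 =-880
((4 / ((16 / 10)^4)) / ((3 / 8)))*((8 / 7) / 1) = 625 / 336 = 1.86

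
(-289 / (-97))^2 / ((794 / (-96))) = -4009008 / 3735373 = -1.07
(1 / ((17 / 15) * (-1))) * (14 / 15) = -14 / 17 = -0.82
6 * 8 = 48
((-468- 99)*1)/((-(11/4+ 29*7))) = 2268/823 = 2.76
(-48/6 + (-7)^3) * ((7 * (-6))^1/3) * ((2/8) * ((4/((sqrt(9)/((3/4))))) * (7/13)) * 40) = 26460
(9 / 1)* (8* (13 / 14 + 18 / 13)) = 15156 / 91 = 166.55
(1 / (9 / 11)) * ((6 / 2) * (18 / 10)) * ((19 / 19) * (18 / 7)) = 594 / 35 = 16.97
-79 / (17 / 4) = -316 / 17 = -18.59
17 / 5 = 3.40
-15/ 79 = -0.19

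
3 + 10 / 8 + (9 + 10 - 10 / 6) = 259 / 12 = 21.58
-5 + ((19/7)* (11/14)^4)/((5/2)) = -4.59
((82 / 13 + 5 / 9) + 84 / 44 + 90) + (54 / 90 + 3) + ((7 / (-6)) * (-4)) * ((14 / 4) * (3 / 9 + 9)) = 182194 / 715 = 254.82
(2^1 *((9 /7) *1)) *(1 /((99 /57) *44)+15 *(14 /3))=304977 /1694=180.03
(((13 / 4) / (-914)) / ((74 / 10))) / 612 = -65 / 82786464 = -0.00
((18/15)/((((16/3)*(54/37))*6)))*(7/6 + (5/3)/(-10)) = 37/1440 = 0.03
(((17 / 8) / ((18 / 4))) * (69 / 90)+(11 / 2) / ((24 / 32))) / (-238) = -8311 / 257040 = -0.03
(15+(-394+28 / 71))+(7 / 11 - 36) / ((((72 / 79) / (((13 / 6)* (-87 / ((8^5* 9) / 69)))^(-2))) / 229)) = -268272644060677579 / 58720454221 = -4568640.48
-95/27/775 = -19/4185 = -0.00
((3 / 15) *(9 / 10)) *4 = 18 / 25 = 0.72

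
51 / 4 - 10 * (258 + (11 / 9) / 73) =-6747173 / 2628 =-2567.42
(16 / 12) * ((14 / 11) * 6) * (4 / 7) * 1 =64 / 11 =5.82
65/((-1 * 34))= -65/34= -1.91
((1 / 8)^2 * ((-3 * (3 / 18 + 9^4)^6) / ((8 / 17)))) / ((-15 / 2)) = 63276557348388620896425367073 / 59719680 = 1059559551363781937485.69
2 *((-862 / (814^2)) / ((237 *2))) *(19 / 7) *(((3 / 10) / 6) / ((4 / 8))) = -8189 / 5496233820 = -0.00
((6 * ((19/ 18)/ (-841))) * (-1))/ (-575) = -19/ 1450725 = -0.00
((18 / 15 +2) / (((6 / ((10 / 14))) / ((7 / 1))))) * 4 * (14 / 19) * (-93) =-13888 / 19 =-730.95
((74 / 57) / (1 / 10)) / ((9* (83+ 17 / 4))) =2960 / 179037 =0.02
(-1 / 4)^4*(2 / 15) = 0.00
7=7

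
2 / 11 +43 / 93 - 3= -2410 / 1023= -2.36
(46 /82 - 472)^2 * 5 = 1868051205 /1681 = 1111273.77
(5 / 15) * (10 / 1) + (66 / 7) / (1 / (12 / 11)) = 286 / 21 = 13.62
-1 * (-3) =3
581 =581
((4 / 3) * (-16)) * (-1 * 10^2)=6400 / 3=2133.33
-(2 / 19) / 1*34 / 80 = -17 / 380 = -0.04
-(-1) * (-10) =-10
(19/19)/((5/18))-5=-7/5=-1.40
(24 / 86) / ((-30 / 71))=-142 / 215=-0.66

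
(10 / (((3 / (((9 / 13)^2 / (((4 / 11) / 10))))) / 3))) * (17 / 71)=378675 / 11999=31.56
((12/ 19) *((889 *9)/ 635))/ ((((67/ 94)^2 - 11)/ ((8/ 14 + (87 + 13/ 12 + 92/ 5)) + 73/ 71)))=-256308476292/ 3126543575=-81.98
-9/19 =-0.47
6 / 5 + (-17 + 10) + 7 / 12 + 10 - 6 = -73 / 60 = -1.22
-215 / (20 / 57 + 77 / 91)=-179.61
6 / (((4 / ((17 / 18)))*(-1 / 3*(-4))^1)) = 17 / 16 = 1.06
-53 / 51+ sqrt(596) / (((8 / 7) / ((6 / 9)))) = -53 / 51+ 7 * sqrt(149) / 6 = 13.20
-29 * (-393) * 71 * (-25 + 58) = 26703171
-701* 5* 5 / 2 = -17525 / 2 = -8762.50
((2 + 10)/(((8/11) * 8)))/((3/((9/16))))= 0.39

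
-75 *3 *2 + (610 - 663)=-503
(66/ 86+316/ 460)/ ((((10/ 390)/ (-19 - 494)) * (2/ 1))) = -71945172/ 4945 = -14549.07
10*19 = 190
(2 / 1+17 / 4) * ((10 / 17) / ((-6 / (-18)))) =375 / 34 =11.03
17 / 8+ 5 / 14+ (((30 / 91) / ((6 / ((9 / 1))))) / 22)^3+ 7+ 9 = 74150624565 / 4012012004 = 18.48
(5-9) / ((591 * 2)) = -2 / 591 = -0.00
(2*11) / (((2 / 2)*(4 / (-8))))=-44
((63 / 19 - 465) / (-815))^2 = 76947984 / 239785225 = 0.32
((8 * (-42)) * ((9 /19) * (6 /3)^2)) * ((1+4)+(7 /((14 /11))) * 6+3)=-495936 /19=-26101.89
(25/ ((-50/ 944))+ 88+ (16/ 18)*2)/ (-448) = 215/ 252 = 0.85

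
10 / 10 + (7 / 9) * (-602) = -467.22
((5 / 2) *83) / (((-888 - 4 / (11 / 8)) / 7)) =-913 / 560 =-1.63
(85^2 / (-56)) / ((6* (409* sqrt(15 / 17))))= -1445* sqrt(255) / 412272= -0.06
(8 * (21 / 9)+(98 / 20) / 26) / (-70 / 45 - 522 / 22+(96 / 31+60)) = 15045261 / 30173260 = 0.50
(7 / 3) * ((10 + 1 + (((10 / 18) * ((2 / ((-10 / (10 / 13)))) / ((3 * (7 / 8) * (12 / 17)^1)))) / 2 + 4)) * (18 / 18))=110395 / 3159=34.95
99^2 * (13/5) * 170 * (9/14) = 19494189/7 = 2784884.14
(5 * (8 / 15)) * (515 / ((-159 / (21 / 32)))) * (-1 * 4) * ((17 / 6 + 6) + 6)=320845 / 954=336.32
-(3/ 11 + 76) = -839/ 11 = -76.27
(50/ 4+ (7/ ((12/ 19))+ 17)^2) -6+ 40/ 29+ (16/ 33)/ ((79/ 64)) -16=2834008249/ 3628944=780.95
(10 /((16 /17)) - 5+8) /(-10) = -109 /80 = -1.36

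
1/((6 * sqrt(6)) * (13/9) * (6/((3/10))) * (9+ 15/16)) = sqrt(6)/10335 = 0.00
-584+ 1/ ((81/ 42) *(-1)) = -15782/ 27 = -584.52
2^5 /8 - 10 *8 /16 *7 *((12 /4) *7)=-731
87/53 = 1.64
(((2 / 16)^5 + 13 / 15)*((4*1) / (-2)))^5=-14029522766456205945242129999 / 896511761982284208537600000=-15.65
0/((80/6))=0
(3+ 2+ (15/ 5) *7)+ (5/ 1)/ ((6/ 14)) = 113/ 3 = 37.67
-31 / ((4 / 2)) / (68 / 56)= -217 / 17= -12.76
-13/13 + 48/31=17/31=0.55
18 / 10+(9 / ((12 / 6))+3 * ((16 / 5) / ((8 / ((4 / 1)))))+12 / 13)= 1563 / 130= 12.02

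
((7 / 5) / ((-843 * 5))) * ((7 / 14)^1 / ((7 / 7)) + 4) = -21 / 14050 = -0.00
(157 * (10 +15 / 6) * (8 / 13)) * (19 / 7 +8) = 1177500 / 91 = 12939.56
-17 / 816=-1 / 48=-0.02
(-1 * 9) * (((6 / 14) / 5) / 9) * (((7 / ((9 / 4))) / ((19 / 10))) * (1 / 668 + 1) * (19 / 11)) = -446 / 1837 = -0.24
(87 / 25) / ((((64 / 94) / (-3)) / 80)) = -12267 / 10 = -1226.70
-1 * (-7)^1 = 7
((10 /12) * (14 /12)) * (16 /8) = 1.94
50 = 50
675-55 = 620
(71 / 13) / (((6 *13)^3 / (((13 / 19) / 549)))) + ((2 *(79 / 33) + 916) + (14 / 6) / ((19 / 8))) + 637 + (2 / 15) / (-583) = 22492119433987117 / 14429401323480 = 1558.77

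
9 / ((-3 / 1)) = -3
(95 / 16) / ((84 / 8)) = 0.57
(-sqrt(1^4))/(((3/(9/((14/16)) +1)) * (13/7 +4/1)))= -79/123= -0.64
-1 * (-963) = 963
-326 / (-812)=163 / 406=0.40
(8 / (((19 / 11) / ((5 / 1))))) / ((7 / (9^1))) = 3960 / 133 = 29.77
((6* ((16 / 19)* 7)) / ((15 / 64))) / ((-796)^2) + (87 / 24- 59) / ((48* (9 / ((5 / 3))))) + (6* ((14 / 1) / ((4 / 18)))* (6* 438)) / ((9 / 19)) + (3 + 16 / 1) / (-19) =81799895261706583 / 39005400960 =2097142.79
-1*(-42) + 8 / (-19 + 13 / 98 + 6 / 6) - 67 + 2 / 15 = -664883 / 26265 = -25.31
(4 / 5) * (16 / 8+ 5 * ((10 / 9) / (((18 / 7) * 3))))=2644 / 1215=2.18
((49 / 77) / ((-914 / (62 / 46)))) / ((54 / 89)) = -19313 / 12487068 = -0.00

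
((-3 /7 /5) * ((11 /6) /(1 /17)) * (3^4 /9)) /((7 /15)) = -5049 /98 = -51.52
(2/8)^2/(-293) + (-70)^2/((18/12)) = 45942397/14064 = 3266.67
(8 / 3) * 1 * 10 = 80 / 3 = 26.67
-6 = -6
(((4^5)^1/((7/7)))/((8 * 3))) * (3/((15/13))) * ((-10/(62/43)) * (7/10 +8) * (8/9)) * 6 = -16600064/465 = -35699.06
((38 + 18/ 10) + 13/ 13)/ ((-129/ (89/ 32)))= -1513/ 1720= -0.88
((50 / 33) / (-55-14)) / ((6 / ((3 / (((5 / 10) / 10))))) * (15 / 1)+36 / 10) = -500 / 116127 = -0.00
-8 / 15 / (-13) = 8 / 195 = 0.04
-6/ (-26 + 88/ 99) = 27/ 113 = 0.24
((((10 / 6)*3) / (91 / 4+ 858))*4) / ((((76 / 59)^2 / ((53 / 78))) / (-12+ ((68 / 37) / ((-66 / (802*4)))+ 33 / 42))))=-1585445207825 / 1695735637596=-0.93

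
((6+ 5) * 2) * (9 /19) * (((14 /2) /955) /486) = 77 /489915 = 0.00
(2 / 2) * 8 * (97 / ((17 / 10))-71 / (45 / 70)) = -65344 / 153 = -427.08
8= 8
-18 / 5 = -3.60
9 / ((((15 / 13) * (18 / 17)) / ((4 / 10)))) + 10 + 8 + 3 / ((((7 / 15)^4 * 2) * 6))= 18884759 / 720300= 26.22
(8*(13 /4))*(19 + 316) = 8710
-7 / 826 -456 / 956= -13691 / 28202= -0.49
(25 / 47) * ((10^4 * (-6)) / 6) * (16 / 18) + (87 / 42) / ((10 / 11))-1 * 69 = -4794.85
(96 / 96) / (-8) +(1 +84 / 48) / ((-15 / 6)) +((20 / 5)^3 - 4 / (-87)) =218617 / 3480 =62.82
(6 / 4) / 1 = 3 / 2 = 1.50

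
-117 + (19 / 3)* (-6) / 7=-857 / 7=-122.43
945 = 945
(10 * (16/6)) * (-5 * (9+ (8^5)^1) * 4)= -52443200/3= -17481066.67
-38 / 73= -0.52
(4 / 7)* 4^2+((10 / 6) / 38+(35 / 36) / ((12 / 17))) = 606967 / 57456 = 10.56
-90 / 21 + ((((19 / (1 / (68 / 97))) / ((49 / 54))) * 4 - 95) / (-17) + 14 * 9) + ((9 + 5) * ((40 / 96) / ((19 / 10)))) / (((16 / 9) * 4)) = 12211052909 / 98254016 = 124.28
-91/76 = -1.20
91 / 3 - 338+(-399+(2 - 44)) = -2246 / 3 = -748.67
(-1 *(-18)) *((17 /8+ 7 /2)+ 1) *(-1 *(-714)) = 170289 /2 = 85144.50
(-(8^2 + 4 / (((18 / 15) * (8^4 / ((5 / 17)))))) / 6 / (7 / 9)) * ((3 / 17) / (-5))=0.48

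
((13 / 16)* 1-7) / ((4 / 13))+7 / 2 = -1063 / 64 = -16.61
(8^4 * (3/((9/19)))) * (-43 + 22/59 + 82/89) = -1081903.29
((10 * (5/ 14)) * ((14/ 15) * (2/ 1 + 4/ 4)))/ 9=10/ 9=1.11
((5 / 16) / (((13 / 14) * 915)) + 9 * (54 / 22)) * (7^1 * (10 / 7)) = 23124265 / 104676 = 220.91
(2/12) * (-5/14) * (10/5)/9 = -5/378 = -0.01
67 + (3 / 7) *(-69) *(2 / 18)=446 / 7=63.71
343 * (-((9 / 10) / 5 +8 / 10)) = -16807 / 50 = -336.14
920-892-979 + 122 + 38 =-791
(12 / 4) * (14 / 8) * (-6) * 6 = -189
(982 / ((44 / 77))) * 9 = 30933 / 2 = 15466.50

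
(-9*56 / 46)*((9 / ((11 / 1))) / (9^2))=-28 / 253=-0.11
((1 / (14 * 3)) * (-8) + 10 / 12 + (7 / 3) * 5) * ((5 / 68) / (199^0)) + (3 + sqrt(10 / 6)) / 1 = sqrt(15) / 3 + 11153 / 2856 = 5.20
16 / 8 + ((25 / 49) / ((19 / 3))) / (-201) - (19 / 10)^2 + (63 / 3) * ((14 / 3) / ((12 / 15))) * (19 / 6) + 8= 1844673146 / 4678275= 394.31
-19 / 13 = -1.46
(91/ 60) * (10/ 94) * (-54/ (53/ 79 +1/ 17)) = -11.94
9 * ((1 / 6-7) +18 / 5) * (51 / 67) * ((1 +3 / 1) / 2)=-14841 / 335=-44.30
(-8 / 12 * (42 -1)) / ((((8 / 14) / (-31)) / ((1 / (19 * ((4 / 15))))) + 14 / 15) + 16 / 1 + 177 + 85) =-44485 / 453812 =-0.10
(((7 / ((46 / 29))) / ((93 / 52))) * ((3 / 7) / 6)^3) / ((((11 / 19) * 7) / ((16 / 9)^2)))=458432 / 653706207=0.00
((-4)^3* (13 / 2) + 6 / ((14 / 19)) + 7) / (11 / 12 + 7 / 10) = -168360 / 679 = -247.95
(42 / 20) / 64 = 21 / 640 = 0.03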